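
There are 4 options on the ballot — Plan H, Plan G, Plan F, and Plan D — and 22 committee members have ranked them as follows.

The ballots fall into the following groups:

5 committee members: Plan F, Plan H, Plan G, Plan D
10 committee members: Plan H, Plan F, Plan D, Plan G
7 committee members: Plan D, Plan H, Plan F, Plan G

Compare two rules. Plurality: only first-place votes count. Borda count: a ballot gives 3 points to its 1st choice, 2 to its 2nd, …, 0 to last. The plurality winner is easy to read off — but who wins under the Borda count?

Plurality first-place counts: Plan H 10, Plan G 0, Plan F 5, Plan D 7 → Plan H.
Borda totals: Plan H 54, Plan G 5, Plan F 42, Plan D 31 → Plan H.

Plan H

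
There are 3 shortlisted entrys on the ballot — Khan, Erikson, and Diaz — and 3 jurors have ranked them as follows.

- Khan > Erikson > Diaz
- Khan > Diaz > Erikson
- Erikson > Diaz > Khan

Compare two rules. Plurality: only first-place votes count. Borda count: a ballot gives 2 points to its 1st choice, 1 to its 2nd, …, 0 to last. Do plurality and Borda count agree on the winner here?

Plurality first-place counts: Khan 2, Erikson 1, Diaz 0 → Khan.
Borda totals: Khan 4, Erikson 3, Diaz 2 → Khan.
The two rules agree on Khan.

Yes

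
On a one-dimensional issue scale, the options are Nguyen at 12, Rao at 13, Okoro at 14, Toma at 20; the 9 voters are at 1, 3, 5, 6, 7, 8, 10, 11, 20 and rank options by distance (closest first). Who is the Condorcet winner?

With single-peaked preferences on a line, the Condorcet winner is the candidate closest to the median voter.
The median voter (position 7) is closest to Nguyen at 12.
Check: Nguyen vs Rao — voters closer to Nguyen: 8 of 9.

Nguyen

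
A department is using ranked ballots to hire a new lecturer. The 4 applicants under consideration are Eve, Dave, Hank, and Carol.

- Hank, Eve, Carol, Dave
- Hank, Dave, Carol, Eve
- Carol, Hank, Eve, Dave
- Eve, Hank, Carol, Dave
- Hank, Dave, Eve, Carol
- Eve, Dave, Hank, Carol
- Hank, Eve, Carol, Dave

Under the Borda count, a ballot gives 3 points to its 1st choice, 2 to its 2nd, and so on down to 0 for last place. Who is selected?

Hank

Borda scores:
  Eve: 2 + 0 + 1 + 3 + 1 + 3 + 2 = 12
  Dave: 0 + 2 + 0 + 0 + 2 + 2 + 0 = 6
  Hank: 3 + 3 + 2 + 2 + 3 + 1 + 3 = 17
  Carol: 1 + 1 + 3 + 1 + 0 + 0 + 1 = 7
Hank has the highest total.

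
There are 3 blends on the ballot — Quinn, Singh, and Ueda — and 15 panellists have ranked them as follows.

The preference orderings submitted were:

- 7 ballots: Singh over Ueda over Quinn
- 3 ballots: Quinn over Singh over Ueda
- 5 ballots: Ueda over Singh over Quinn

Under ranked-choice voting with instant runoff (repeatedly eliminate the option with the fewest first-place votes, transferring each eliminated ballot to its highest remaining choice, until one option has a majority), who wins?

Singh

Round 1: Singh 7, Ueda 5, Quinn 3. Quinn has the fewest and is eliminated.
Round 2: Singh 10, Ueda 5. Singh has a majority.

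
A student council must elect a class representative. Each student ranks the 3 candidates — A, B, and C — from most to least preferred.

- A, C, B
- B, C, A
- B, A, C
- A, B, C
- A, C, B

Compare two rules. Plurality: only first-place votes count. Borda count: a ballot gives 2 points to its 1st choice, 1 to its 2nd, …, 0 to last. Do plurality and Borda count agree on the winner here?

Yes

Plurality first-place counts: A 3, B 2, C 0 → A.
Borda totals: A 7, B 5, C 3 → A.
The two rules agree on A.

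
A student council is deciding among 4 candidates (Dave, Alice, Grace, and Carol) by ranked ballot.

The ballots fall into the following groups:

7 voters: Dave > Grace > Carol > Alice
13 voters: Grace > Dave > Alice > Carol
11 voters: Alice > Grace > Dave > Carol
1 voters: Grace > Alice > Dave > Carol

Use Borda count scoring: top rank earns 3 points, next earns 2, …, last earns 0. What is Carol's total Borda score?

7

Borda scores:
  Dave: 7·3 + 13·2 + 11·1 + 1 = 59
  Alice: 7·0 + 13·1 + 11·3 + 2 = 48
  Grace: 7·2 + 13·3 + 11·2 + 3 = 78
  Carol: 7·1 + 13·0 + 11·0 + 0 = 7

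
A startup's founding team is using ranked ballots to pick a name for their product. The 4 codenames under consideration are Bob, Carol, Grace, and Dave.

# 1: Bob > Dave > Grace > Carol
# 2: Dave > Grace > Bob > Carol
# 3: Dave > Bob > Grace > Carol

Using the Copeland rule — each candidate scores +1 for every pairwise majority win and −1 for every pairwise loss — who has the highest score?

Pairwise results:
  Bob vs Carol: Bob wins 3–0.
  Bob vs Grace: Bob wins 2–1.
  Bob vs Dave: Dave wins 2–1.
  Carol vs Grace: Grace wins 3–0.
  Carol vs Dave: Dave wins 3–0.
  Grace vs Dave: Dave wins 3–0.
Copeland scores (wins − losses):
  Bob: 2 − 1 = 1
  Carol: 0 − 3 = -3
  Grace: 1 − 2 = -1
  Dave: 3 − 0 = 3
Dave has the best Copeland score.

Dave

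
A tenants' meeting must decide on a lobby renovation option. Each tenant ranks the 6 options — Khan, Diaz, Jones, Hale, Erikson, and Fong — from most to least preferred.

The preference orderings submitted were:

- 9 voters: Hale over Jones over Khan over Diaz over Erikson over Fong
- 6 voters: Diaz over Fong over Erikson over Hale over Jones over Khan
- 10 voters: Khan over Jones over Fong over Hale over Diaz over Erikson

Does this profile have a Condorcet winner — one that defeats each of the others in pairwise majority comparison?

Head-to-head results (25 voters total):
Khan vs Diaz: Khan wins 19–6.
Khan vs Jones: Jones wins 15–10.
Khan vs Hale: Hale wins 15–10.
Khan vs Erikson: Khan wins 19–6.
Khan vs Fong: Khan wins 19–6.
Diaz vs Jones: Jones wins 19–6.
Diaz vs Hale: Hale wins 19–6.
Diaz vs Erikson: Diaz wins 25–0.
Diaz vs Fong: Diaz wins 15–10.
Jones vs Hale: Hale wins 15–10.
Jones vs Erikson: Jones wins 19–6.
Jones vs Fong: Jones wins 19–6.
Hale vs Erikson: Hale wins 19–6.
Hale vs Fong: Fong wins 16–9.
Erikson vs Fong: Fong wins 16–9.
No candidate beats all others: Khan beats Fong beats Hale beats Khan, a majority cycle.

No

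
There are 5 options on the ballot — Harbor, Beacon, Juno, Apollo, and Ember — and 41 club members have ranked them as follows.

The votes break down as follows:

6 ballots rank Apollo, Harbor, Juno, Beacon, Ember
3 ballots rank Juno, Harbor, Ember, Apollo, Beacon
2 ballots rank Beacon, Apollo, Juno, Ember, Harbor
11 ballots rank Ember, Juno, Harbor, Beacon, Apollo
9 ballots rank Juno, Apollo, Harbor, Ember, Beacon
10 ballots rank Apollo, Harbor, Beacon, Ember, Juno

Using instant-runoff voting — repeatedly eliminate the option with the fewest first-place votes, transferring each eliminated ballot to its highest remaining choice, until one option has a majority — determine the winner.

Round 1: Apollo 16, Juno 12, Ember 11, Beacon 2, Harbor 0. Harbor has the fewest and is eliminated.
Round 2: Apollo 16, Juno 12, Ember 11, Beacon 2. Beacon has the fewest and is eliminated.
Round 3: Apollo 18, Juno 12, Ember 11. Ember has the fewest and is eliminated.
Round 4: Juno 23, Apollo 18. Juno has a majority.

Juno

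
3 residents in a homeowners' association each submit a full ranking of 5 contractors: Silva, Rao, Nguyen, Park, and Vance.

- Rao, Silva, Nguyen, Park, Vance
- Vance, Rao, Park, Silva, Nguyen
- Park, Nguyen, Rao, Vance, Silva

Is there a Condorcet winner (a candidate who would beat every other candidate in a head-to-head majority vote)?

Head-to-head results (3 voters total):
Silva vs Rao: Rao wins 3–0.
Silva vs Nguyen: Silva wins 2–1.
Silva vs Park: Park wins 2–1.
Silva vs Vance: Vance wins 2–1.
Rao vs Nguyen: Rao wins 2–1.
Rao vs Park: Rao wins 2–1.
Rao vs Vance: Rao wins 2–1.
Nguyen vs Park: Park wins 2–1.
Nguyen vs Vance: Nguyen wins 2–1.
Park vs Vance: Park wins 2–1.
Rao beats each rival — Silva (3–0), Nguyen (2–1), Park (2–1), Vance (2–1) — so Rao is the Condorcet winner.

Yes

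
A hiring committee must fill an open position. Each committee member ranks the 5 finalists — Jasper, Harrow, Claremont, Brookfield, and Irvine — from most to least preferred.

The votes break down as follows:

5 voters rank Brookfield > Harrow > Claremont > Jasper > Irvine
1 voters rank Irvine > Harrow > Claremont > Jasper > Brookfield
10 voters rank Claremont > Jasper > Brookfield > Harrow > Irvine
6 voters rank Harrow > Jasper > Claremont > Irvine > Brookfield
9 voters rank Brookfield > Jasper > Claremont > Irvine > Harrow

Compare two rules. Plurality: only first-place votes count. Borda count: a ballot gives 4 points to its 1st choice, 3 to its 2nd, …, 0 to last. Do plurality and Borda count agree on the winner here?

No

Plurality first-place counts: Jasper 0, Harrow 6, Claremont 10, Brookfield 14, Irvine 1 → Brookfield.
Borda totals: Jasper 81, Harrow 52, Claremont 82, Brookfield 76, Irvine 19 → Claremont.
The two rules disagree: plurality picks Brookfield, Borda picks Claremont.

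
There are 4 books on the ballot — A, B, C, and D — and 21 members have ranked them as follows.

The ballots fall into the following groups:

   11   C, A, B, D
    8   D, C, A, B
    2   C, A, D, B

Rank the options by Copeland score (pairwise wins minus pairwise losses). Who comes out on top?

C

Pairwise results:
  A vs B: A wins 21–0.
  A vs C: C wins 21–0.
  A vs D: A wins 13–8.
  B vs C: C wins 21–0.
  B vs D: B wins 11–10.
  C vs D: C wins 13–8.
Copeland scores (wins − losses):
  A: 2 − 1 = 1
  B: 1 − 2 = -1
  C: 3 − 0 = 3
  D: 0 − 3 = -3
C has the best Copeland score.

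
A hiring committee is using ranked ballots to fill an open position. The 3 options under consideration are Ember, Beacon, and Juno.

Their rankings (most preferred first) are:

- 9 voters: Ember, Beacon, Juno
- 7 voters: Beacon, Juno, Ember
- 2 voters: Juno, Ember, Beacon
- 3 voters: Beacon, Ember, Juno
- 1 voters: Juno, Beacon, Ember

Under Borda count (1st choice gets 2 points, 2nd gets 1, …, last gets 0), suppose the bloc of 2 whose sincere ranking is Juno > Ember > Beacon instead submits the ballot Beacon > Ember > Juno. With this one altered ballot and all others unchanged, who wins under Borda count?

Borda totals with the altered ballot: Ember 23, Beacon 34, Juno 9.
The winner is unchanged: still Beacon.

Beacon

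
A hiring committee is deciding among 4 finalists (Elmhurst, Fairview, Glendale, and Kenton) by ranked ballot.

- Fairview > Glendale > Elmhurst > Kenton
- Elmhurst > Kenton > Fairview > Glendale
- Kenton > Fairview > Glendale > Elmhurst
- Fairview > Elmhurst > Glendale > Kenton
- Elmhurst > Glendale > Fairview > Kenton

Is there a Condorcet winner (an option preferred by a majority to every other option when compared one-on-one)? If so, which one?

Fairview

Head-to-head results (5 voters total):
Elmhurst vs Fairview: Fairview wins 3–2.
Elmhurst vs Glendale: Elmhurst wins 3–2.
Elmhurst vs Kenton: Elmhurst wins 4–1.
Fairview vs Glendale: Fairview wins 4–1.
Fairview vs Kenton: Fairview wins 3–2.
Glendale vs Kenton: Glendale wins 3–2.
Fairview beats each rival — Elmhurst (3–2), Glendale (4–1), Kenton (3–2) — so Fairview is the Condorcet winner.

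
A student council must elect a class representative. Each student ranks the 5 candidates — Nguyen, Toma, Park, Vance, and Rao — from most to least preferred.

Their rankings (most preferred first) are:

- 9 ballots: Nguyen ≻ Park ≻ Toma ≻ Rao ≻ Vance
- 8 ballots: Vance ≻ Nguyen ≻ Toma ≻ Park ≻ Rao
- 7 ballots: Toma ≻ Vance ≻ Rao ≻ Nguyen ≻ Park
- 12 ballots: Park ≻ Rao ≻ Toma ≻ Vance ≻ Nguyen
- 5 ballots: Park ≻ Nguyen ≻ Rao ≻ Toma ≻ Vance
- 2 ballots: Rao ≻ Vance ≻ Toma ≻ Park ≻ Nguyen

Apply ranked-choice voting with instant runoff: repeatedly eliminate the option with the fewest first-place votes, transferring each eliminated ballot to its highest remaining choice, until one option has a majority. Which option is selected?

Park

Round 1: Park 17, Nguyen 9, Vance 8, Toma 7, Rao 2. Rao has the fewest and is eliminated.
Round 2: Park 17, Vance 10, Nguyen 9, Toma 7. Toma has the fewest and is eliminated.
Round 3: Park 17, Vance 17, Nguyen 9. Nguyen has the fewest and is eliminated.
Round 4: Park 26, Vance 17. Park has a majority.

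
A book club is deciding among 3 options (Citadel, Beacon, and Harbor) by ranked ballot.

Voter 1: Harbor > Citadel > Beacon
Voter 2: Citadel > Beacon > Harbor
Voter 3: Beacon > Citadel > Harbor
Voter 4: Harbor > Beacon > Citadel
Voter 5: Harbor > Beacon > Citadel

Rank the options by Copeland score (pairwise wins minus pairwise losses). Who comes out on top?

Pairwise results:
  Citadel vs Beacon: Beacon wins 3–2.
  Citadel vs Harbor: Harbor wins 3–2.
  Beacon vs Harbor: Harbor wins 3–2.
Copeland scores (wins − losses):
  Citadel: 0 − 2 = -2
  Beacon: 1 − 1 = 0
  Harbor: 2 − 0 = 2
Harbor has the best Copeland score.

Harbor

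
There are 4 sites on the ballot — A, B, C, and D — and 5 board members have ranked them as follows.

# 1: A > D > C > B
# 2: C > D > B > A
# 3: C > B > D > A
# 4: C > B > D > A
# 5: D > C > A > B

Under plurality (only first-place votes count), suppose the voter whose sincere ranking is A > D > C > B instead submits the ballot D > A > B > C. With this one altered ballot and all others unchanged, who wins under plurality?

First-place totals with the altered ballot: A 0, B 0, C 3, D 2.
The winner is unchanged: still C.

C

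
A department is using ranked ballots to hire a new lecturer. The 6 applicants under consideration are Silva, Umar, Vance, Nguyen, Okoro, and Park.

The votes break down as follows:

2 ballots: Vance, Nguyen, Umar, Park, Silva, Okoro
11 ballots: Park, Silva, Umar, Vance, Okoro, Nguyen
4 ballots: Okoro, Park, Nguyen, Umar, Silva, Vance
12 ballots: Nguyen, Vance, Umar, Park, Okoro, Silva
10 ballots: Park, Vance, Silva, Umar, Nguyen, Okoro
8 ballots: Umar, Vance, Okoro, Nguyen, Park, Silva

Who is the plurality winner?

Park

First-place vote totals:
  Silva: 0
  Umar: 8
  Vance: 2
  Nguyen: 12
  Okoro: 4
  Park: 21
Park has the most first-place votes.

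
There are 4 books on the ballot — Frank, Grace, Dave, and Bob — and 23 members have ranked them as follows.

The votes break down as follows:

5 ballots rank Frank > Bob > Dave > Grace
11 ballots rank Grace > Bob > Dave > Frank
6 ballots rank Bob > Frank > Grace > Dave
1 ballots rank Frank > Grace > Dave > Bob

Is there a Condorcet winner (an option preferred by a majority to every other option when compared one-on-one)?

Head-to-head results (23 voters total):
Frank vs Grace: Frank wins 12–11.
Frank vs Dave: Frank wins 12–11.
Frank vs Bob: Bob wins 17–6.
Grace vs Dave: Grace wins 18–5.
Grace vs Bob: Grace wins 12–11.
Dave vs Bob: Bob wins 22–1.
No candidate beats all others: Frank beats Grace beats Bob beats Frank, a majority cycle.

No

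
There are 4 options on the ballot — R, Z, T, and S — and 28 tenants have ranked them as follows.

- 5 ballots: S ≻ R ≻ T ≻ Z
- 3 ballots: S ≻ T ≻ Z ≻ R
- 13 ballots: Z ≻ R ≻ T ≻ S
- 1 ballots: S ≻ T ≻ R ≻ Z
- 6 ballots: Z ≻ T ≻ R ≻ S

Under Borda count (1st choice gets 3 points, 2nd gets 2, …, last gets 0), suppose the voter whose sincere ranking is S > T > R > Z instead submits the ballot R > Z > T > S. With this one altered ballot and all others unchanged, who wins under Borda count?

Borda totals with the altered ballot: R 45, Z 62, T 37, S 24.
The winner is unchanged: still Z.

Z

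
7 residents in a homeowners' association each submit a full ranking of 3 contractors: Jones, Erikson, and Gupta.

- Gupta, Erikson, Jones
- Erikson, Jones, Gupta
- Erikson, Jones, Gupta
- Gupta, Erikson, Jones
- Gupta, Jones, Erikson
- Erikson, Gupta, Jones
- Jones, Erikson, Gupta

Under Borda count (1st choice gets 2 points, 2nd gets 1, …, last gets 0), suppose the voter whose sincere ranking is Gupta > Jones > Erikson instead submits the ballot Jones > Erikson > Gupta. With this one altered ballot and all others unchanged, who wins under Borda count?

Erikson

Borda totals with the altered ballot: Jones 6, Erikson 10, Gupta 5.
The winner is unchanged: still Erikson.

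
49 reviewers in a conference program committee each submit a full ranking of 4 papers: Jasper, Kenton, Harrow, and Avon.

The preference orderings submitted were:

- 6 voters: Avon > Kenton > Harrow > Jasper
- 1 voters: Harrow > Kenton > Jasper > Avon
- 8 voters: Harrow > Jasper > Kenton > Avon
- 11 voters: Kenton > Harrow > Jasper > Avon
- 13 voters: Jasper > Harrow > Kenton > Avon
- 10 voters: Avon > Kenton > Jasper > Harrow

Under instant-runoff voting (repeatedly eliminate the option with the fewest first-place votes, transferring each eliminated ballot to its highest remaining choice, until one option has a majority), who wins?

Jasper

Round 1: Avon 16, Jasper 13, Kenton 11, Harrow 9. Harrow has the fewest and is eliminated.
Round 2: Jasper 21, Avon 16, Kenton 12. Kenton has the fewest and is eliminated.
Round 3: Jasper 33, Avon 16. Jasper has a majority.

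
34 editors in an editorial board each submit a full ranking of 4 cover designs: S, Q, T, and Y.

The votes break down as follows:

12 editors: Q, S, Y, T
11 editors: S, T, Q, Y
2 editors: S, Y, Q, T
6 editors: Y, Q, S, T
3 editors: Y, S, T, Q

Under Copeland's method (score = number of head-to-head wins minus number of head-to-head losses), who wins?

Pairwise results:
  S vs Q: Q wins 18–16.
  S vs T: S wins 34–0.
  S vs Y: S wins 25–9.
  Q vs T: Q wins 20–14.
  Q vs Y: Q wins 23–11.
  T vs Y: Y wins 23–11.
Copeland scores (wins − losses):
  S: 2 − 1 = 1
  Q: 3 − 0 = 3
  T: 0 − 3 = -3
  Y: 1 − 2 = -1
Q has the best Copeland score.

Q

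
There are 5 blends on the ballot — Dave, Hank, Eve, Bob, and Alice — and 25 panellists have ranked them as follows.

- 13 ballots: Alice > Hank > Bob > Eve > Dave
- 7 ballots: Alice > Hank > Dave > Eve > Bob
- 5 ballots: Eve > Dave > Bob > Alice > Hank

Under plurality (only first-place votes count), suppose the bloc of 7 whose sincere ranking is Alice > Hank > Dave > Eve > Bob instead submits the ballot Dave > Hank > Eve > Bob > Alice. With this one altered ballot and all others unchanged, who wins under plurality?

Alice

First-place totals with the altered ballot: Dave 7, Hank 0, Eve 5, Bob 0, Alice 13.
The winner is unchanged: still Alice.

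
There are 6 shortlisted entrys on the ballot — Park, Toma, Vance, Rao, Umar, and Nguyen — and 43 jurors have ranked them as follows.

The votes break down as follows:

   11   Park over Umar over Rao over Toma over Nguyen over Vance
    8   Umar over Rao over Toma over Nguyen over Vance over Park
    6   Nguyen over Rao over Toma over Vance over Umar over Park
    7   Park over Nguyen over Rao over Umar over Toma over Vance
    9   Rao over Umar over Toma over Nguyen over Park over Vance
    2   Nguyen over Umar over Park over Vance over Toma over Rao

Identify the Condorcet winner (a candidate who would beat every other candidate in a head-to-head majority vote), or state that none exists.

Head-to-head results (43 voters total):
Park vs Toma: Toma wins 23–20.
Park vs Vance: Park wins 29–14.
Park vs Rao: Rao wins 23–20.
Park vs Umar: Umar wins 25–18.
Park vs Nguyen: Nguyen wins 25–18.
Toma vs Vance: Toma wins 41–2.
Toma vs Rao: Rao wins 41–2.
Toma vs Umar: Umar wins 37–6.
Toma vs Nguyen: Toma wins 28–15.
Vance vs Rao: Rao wins 41–2.
Vance vs Umar: Umar wins 37–6.
Vance vs Nguyen: Nguyen wins 43–0.
Rao vs Umar: Rao wins 22–21.
Rao vs Nguyen: Rao wins 28–15.
Umar vs Nguyen: Umar wins 28–15.
Rao beats each rival — Park (23–20), Toma (41–2), Vance (41–2), Umar (22–21), Nguyen (28–15) — so Rao is the Condorcet winner.

Rao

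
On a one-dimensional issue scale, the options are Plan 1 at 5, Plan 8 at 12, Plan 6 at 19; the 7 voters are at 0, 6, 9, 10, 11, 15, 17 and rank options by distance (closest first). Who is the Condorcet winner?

Plan 8

With single-peaked preferences on a line, the Condorcet winner is the candidate closest to the median voter.
The median voter (position 10) is closest to Plan 8 at 12.
Check: Plan 8 vs Plan 1 — voters closer to Plan 8: 5 of 7.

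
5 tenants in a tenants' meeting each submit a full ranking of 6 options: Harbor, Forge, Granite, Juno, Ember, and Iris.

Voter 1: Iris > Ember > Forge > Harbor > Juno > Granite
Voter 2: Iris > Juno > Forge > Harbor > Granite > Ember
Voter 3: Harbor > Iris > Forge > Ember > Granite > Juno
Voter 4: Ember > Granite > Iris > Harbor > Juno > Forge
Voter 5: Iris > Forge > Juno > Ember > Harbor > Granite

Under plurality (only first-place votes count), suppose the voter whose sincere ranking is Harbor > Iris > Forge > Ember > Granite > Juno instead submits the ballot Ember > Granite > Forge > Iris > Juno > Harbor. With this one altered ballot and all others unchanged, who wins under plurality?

First-place totals with the altered ballot: Harbor 0, Forge 0, Granite 0, Juno 0, Ember 2, Iris 3.
The winner is unchanged: still Iris.

Iris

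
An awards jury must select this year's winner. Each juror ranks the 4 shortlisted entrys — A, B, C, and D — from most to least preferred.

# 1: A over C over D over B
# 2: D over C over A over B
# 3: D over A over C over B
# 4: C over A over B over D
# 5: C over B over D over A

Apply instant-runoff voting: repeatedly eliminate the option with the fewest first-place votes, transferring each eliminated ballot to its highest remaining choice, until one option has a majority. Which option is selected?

Round 1: C 2, D 2, A 1, B 0. B has the fewest and is eliminated.
Round 2: C 2, D 2, A 1. A has the fewest and is eliminated.
Round 3: C 3, D 2. C has a majority.

C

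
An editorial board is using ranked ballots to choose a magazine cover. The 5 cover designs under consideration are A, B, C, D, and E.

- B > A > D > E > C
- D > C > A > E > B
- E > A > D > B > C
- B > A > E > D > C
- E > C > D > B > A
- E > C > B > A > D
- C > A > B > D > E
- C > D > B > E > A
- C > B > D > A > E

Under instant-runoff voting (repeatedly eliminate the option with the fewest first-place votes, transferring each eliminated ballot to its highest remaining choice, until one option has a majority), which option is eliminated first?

Round 1: C 3, E 3, B 2, D 1, A 0. A has the fewest and is eliminated.
Round 2: C 3, E 3, B 2, D 1. D has the fewest and is eliminated.
Round 3: C 4, E 3, B 2. B has the fewest and is eliminated.
Round 4: E 5, C 4. E has a majority.

A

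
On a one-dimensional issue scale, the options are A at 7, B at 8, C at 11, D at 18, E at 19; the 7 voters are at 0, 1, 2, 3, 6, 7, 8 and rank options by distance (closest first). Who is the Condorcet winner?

With single-peaked preferences on a line, the Condorcet winner is the candidate closest to the median voter.
The median voter (position 3) is closest to A at 7.
Check: A vs C — voters closer to A: 7 of 7.

A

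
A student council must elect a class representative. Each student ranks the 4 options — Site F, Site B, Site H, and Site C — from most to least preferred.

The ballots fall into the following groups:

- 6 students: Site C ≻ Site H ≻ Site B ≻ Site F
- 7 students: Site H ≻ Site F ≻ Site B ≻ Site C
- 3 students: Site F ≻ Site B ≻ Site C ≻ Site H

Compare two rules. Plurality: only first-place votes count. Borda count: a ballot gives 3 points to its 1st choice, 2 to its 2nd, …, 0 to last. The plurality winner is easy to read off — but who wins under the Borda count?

Plurality first-place counts: Site F 3, Site B 0, Site H 7, Site C 6 → Site H.
Borda totals: Site F 23, Site B 19, Site H 33, Site C 21 → Site H.

Site H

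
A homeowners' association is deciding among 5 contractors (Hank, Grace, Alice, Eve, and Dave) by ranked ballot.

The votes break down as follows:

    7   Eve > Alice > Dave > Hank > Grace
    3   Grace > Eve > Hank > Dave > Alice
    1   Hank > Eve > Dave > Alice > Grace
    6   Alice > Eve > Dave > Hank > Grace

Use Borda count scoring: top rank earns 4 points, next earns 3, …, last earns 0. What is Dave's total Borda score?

Borda scores:
  Hank: 7·1 + 3·2 + 4 + 6·1 = 23
  Grace: 7·0 + 3·4 + 0 + 6·0 = 12
  Alice: 7·3 + 3·0 + 1 + 6·4 = 46
  Eve: 7·4 + 3·3 + 3 + 6·3 = 58
  Dave: 7·2 + 3·1 + 2 + 6·2 = 31

31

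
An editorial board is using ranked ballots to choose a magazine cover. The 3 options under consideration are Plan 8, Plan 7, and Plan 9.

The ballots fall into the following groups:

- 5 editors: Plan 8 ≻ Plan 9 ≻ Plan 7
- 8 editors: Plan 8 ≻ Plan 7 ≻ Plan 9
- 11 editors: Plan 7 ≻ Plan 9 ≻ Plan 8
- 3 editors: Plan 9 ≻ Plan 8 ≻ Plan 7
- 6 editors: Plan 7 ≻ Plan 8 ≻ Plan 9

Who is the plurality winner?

Plan 7

First-place vote totals:
  Plan 8: 13
  Plan 7: 17
  Plan 9: 3
Plan 7 has the most first-place votes.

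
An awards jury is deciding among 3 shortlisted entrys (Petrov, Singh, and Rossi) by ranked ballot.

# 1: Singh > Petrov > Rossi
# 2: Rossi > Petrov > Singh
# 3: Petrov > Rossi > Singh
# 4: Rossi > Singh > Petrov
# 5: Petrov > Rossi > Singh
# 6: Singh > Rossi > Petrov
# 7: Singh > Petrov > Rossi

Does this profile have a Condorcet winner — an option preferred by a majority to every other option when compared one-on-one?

Head-to-head results (7 voters total):
Petrov vs Singh: Singh wins 4–3.
Petrov vs Rossi: Petrov wins 4–3.
Singh vs Rossi: Rossi wins 4–3.
No candidate beats all others: Petrov beats Rossi beats Singh beats Petrov, a majority cycle.

No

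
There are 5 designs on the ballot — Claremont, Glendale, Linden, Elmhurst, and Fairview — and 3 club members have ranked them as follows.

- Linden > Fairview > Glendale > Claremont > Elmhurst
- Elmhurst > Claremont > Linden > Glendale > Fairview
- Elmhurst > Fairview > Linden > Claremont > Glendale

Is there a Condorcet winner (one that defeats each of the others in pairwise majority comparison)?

Head-to-head results (3 voters total):
Claremont vs Glendale: Claremont wins 2–1.
Claremont vs Linden: Linden wins 2–1.
Claremont vs Elmhurst: Elmhurst wins 2–1.
Claremont vs Fairview: Fairview wins 2–1.
Glendale vs Linden: Linden wins 3–0.
Glendale vs Elmhurst: Elmhurst wins 2–1.
Glendale vs Fairview: Fairview wins 2–1.
Linden vs Elmhurst: Elmhurst wins 2–1.
Linden vs Fairview: Linden wins 2–1.
Elmhurst vs Fairview: Elmhurst wins 2–1.
Elmhurst beats each rival — Claremont (2–1), Glendale (2–1), Linden (2–1), Fairview (2–1) — so Elmhurst is the Condorcet winner.

Yes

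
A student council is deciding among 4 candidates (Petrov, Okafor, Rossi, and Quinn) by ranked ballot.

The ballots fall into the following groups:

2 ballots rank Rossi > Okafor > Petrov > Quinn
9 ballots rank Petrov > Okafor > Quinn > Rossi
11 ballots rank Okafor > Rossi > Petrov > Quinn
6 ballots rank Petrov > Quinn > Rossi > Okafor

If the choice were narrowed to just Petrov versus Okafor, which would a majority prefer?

Petrov

Ballots ranking Petrov above Okafor: 9+6 = 15.
Ballots ranking Okafor above Petrov: 2+11 = 13.
Petrov wins the head-to-head, 15–13.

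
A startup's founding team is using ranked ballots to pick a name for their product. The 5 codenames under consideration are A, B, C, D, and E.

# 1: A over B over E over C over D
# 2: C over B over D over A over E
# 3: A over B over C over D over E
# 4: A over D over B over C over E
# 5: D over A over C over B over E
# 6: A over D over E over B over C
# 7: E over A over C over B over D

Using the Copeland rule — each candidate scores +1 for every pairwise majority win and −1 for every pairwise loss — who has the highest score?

A

Pairwise results:
  A vs B: A wins 6–1.
  A vs C: A wins 6–1.
  A vs D: A wins 5–2.
  A vs E: A wins 6–1.
  B vs C: B wins 4–3.
  B vs D: B wins 4–3.
  B vs E: B wins 5–2.
  C vs D: C wins 4–3.
  C vs E: C wins 4–3.
  D vs E: D wins 5–2.
Copeland scores (wins − losses):
  A: 4 − 0 = 4
  B: 3 − 1 = 2
  C: 2 − 2 = 0
  D: 1 − 3 = -2
  E: 0 − 4 = -4
A has the best Copeland score.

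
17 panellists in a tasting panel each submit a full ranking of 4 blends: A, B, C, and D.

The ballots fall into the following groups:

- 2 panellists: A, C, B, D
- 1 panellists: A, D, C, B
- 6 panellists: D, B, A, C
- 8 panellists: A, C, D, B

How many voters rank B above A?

6

Ballots ranking B above A: 6.
Ballots ranking A above B: 2+1+8 = 11.
So 6 of 17 voters prefer B to A.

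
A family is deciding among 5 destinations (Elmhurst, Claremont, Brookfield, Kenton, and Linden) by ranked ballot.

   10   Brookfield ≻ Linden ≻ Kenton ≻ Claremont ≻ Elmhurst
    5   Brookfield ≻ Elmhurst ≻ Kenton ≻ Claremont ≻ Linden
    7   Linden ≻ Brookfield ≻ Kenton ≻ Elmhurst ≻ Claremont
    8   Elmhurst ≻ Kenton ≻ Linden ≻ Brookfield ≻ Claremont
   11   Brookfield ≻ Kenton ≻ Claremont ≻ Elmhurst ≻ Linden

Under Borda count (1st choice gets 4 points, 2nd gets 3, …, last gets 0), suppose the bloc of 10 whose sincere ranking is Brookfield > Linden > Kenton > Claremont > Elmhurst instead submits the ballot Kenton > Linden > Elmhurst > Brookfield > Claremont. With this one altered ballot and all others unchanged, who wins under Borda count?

Borda totals with the altered ballot: Elmhurst 85, Claremont 27, Brookfield 103, Kenton 121, Linden 74.
The switch changes the winner from Brookfield to Kenton.

Kenton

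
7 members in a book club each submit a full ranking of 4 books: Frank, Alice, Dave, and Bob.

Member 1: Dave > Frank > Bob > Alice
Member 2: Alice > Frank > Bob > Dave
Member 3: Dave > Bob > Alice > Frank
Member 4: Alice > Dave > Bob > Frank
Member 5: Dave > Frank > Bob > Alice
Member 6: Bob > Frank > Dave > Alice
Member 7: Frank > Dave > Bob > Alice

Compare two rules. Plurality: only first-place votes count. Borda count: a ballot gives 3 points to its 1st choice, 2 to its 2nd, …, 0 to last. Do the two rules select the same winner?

Yes

Plurality first-place counts: Frank 1, Alice 2, Dave 3, Bob 1 → Dave.
Borda totals: Frank 11, Alice 7, Dave 14, Bob 10 → Dave.
The two rules agree on Dave.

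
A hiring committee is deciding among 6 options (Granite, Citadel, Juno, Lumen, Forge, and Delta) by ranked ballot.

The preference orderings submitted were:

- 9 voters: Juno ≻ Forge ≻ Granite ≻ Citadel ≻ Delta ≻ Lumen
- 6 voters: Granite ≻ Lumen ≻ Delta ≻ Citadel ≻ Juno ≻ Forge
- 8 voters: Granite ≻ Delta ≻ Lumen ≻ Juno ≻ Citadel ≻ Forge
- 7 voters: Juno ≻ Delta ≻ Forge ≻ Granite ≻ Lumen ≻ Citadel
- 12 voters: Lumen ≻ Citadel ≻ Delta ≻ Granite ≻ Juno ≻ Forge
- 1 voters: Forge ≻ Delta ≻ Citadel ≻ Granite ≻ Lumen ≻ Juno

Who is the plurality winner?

First-place vote totals:
  Granite: 14
  Citadel: 0
  Juno: 16
  Lumen: 12
  Forge: 1
  Delta: 0
Juno has the most first-place votes.

Juno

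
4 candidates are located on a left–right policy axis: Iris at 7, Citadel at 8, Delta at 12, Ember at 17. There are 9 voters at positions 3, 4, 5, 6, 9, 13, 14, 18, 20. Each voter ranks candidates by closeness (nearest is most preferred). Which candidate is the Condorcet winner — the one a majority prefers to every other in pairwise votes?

Citadel

With single-peaked preferences on a line, the Condorcet winner is the candidate closest to the median voter.
The median voter (position 9) is closest to Citadel at 8.
Check: Citadel vs Delta — voters closer to Citadel: 5 of 9.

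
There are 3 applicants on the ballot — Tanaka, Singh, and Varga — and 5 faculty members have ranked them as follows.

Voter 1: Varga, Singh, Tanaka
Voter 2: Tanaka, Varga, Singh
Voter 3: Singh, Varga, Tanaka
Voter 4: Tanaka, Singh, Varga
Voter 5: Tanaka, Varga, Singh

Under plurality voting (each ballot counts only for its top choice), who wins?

First-place vote totals:
  Tanaka: 3
  Singh: 1
  Varga: 1
Tanaka has the most first-place votes.

Tanaka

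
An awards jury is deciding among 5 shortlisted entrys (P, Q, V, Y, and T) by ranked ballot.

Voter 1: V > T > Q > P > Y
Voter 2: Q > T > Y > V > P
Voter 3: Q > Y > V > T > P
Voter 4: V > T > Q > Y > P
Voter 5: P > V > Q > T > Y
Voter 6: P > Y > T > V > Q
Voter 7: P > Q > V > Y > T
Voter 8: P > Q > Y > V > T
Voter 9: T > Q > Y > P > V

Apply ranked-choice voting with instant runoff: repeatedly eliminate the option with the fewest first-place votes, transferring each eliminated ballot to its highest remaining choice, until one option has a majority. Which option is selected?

Round 1: P 4, Q 2, V 2, T 1, Y 0. Y has the fewest and is eliminated.
Round 2: P 4, Q 2, V 2, T 1. T has the fewest and is eliminated.
Round 3: P 4, Q 3, V 2. V has the fewest and is eliminated.
Round 4: Q 5, P 4. Q has a majority.

Q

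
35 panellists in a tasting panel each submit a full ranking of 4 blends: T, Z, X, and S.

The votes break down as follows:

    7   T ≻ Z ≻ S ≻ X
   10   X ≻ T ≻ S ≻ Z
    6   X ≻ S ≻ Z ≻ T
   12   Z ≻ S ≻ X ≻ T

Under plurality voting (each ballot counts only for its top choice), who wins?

First-place vote totals:
  T: 7
  Z: 12
  X: 16
  S: 0
X has the most first-place votes.

X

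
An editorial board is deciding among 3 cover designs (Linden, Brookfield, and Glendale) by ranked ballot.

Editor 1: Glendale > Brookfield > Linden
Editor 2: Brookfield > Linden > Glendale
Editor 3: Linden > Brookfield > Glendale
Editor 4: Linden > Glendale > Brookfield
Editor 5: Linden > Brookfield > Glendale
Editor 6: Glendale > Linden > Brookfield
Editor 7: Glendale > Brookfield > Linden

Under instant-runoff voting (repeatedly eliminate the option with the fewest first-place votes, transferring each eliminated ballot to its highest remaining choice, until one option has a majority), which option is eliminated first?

Round 1: Linden 3, Glendale 3, Brookfield 1. Brookfield has the fewest and is eliminated.
Round 2: Linden 4, Glendale 3. Linden has a majority.

Brookfield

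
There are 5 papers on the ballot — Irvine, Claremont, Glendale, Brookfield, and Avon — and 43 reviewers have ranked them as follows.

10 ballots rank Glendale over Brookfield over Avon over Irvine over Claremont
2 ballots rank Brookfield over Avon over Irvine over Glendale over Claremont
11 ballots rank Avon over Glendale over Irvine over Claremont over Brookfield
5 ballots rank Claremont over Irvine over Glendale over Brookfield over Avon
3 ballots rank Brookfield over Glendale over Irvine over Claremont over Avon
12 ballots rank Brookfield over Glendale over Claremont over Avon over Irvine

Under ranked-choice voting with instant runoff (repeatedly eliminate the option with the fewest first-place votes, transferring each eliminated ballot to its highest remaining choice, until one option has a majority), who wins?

Glendale

Round 1: Brookfield 17, Avon 11, Glendale 10, Claremont 5, Irvine 0. Irvine has the fewest and is eliminated.
Round 2: Brookfield 17, Avon 11, Glendale 10, Claremont 5. Claremont has the fewest and is eliminated.
Round 3: Brookfield 17, Glendale 15, Avon 11. Avon has the fewest and is eliminated.
Round 4: Glendale 26, Brookfield 17. Glendale has a majority.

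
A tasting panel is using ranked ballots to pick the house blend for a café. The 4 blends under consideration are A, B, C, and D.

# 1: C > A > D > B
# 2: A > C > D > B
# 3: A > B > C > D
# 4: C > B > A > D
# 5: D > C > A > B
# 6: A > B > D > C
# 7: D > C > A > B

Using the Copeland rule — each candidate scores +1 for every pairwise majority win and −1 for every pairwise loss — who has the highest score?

C

Pairwise results:
  A vs B: A wins 6–1.
  A vs C: C wins 4–3.
  A vs D: A wins 5–2.
  B vs C: C wins 5–2.
  B vs D: D wins 4–3.
  C vs D: C wins 4–3.
Copeland scores (wins − losses):
  A: 2 − 1 = 1
  B: 0 − 3 = -3
  C: 3 − 0 = 3
  D: 1 − 2 = -1
C has the best Copeland score.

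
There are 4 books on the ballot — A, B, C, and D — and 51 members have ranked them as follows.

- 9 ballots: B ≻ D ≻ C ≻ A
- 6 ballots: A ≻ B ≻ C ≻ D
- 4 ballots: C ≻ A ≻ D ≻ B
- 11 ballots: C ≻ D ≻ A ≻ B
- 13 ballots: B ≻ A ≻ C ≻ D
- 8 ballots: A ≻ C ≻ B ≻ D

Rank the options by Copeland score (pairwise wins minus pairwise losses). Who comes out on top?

Pairwise results:
  A vs B: A wins 29–22.
  A vs C: A wins 27–24.
  A vs D: A wins 31–20.
  B vs C: B wins 28–23.
  B vs D: B wins 36–15.
  C vs D: C wins 42–9.
Copeland scores (wins − losses):
  A: 3 − 0 = 3
  B: 2 − 1 = 1
  C: 1 − 2 = -1
  D: 0 − 3 = -3
A has the best Copeland score.

A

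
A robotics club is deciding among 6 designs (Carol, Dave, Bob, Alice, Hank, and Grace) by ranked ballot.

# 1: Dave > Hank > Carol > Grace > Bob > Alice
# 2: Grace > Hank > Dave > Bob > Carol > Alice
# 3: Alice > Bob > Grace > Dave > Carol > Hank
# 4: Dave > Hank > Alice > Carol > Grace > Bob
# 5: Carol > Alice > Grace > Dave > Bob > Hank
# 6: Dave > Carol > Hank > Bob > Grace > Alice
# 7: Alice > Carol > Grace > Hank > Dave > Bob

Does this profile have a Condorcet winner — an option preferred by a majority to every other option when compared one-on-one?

Head-to-head results (7 voters total):
Carol vs Dave: Dave wins 5–2.
Carol vs Bob: Carol wins 5–2.
Carol vs Alice: Carol wins 4–3.
Carol vs Hank: Carol wins 4–3.
Carol vs Grace: Carol wins 5–2.
Dave vs Bob: Dave wins 6–1.
Dave vs Alice: Dave wins 4–3.
Dave vs Hank: Dave wins 5–2.
Dave vs Grace: Grace wins 4–3.
Bob vs Alice: Alice wins 4–3.
Bob vs Hank: Hank wins 5–2.
Bob vs Grace: Grace wins 5–2.
Alice vs Hank: Hank wins 4–3.
Alice vs Grace: Alice wins 4–3.
Hank vs Grace: Grace wins 4–3.
No candidate beats all others: Carol beats Grace beats Dave beats Carol, a majority cycle.

No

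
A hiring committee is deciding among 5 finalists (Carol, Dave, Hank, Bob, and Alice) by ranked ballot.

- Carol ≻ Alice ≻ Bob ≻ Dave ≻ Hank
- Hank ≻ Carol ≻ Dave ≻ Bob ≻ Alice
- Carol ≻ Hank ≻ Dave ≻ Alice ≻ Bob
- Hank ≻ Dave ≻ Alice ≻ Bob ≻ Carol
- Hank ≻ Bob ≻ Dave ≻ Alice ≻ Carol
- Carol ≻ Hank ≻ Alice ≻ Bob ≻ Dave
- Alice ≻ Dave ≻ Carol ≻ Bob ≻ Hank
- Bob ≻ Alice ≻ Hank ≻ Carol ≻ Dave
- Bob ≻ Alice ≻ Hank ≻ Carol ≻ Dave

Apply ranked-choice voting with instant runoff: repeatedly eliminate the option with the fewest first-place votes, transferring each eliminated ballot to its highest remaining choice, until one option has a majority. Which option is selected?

Round 1: Carol 3, Hank 3, Bob 2, Alice 1, Dave 0. Dave has the fewest and is eliminated.
Round 2: Carol 3, Hank 3, Bob 2, Alice 1. Alice has the fewest and is eliminated.
Round 3: Carol 4, Hank 3, Bob 2. Bob has the fewest and is eliminated.
Round 4: Hank 5, Carol 4. Hank has a majority.

Hank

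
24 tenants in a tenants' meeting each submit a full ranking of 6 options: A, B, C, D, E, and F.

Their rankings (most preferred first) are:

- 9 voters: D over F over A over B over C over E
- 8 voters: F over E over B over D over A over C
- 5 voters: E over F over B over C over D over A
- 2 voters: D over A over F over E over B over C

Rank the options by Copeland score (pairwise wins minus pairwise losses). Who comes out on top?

F

Pairwise results:
  A vs B: B wins 13–11.
  A vs C: A wins 19–5.
  A vs D: D wins 24–0.
  A vs E: E wins 13–11.
  A vs F: F wins 22–2.
  B vs C: B wins 24–0.
  B vs D: B wins 13–11.
  B vs E: E wins 15–9.
  B vs F: F wins 24–0.
  C vs D: D wins 19–5.
  C vs E: E wins 15–9.
  C vs F: F wins 24–0.
  D vs E: E wins 13–11.
  D vs F: F wins 13–11.
  E vs F: F wins 19–5.
Copeland scores (wins − losses):
  A: 1 − 4 = -3
  B: 3 − 2 = 1
  C: 0 − 5 = -5
  D: 2 − 3 = -1
  E: 4 − 1 = 3
  F: 5 − 0 = 5
F has the best Copeland score.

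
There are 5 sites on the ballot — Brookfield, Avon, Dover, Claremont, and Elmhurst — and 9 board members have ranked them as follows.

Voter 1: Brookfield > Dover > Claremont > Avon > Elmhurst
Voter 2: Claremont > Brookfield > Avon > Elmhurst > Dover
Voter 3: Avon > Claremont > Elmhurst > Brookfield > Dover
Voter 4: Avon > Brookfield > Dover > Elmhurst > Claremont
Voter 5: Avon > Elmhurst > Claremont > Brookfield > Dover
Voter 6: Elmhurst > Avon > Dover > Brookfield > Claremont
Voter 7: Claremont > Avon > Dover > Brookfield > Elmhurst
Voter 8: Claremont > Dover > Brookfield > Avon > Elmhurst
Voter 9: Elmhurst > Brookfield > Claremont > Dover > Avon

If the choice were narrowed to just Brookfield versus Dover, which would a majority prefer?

Ballots ranking Brookfield above Dover: 6.
Ballots ranking Dover above Brookfield: 3.
Brookfield wins the head-to-head, 6–3.

Brookfield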